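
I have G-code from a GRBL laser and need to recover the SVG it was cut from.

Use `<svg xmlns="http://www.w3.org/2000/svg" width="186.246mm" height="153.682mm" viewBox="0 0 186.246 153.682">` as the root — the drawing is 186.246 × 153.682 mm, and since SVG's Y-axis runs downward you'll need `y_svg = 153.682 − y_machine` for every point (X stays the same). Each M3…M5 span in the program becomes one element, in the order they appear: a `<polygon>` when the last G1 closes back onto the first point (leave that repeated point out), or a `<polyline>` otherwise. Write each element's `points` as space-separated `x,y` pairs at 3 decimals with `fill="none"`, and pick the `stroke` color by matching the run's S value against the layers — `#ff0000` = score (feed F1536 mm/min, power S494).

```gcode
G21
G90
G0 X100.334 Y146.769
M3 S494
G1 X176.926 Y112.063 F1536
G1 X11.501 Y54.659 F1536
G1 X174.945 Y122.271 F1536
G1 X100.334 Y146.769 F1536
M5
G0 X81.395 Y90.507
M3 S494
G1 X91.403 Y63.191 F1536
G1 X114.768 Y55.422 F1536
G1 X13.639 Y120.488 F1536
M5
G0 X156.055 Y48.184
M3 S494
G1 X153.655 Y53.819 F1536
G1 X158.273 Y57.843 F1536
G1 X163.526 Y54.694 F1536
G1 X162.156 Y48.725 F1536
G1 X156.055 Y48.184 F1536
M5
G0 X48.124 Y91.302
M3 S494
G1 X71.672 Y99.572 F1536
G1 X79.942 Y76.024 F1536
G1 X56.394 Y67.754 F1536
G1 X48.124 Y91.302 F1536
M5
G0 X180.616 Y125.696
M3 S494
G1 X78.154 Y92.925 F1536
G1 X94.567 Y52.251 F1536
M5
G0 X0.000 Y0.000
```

Machine Y-up, SVG Y-down with viewBox height 153.682, so y_svg = 153.682 − y_machine; X carries over. Every run uses S494, so all elements get stroke `#ff0000` (score).

Run 1: The run returns to its start, so emit a `<polygon>` with points (Y-flipped): 100.334,6.913 176.926,41.619 11.501,99.023 174.945,31.411.

Run 2: The run is open, so emit a `<polyline>` with points (Y-flipped): 81.395,63.175 91.403,90.491 114.768,98.260 13.639,33.194.

Run 3: The run returns to its start, so emit a `<polygon>` with points (Y-flipped): 156.055,105.498 153.655,99.863 158.273,95.839 163.526,98.988 162.156,104.957.

Run 4: The run returns to its start, so emit a `<polygon>` with points (Y-flipped): 48.124,62.380 71.672,54.110 79.942,77.658 56.394,85.928.

Run 5: The run is open, so emit a `<polyline>` with points (Y-flipped): 180.616,27.986 78.154,60.757 94.567,101.431.

<svg xmlns="http://www.w3.org/2000/svg" width="186.246mm" height="153.682mm" viewBox="0 0 186.246 153.682">
  <polygon points="100.334,6.913 176.926,41.619 11.501,99.023 174.945,31.411" fill="none" stroke="#ff0000"/>
  <polyline points="81.395,63.175 91.403,90.491 114.768,98.260 13.639,33.194" fill="none" stroke="#ff0000"/>
  <polygon points="156.055,105.498 153.655,99.863 158.273,95.839 163.526,98.988 162.156,104.957" fill="none" stroke="#ff0000"/>
  <polygon points="48.124,62.380 71.672,54.110 79.942,77.658 56.394,85.928" fill="none" stroke="#ff0000"/>
  <polyline points="180.616,27.986 78.154,60.757 94.567,101.431" fill="none" stroke="#ff0000"/>
</svg>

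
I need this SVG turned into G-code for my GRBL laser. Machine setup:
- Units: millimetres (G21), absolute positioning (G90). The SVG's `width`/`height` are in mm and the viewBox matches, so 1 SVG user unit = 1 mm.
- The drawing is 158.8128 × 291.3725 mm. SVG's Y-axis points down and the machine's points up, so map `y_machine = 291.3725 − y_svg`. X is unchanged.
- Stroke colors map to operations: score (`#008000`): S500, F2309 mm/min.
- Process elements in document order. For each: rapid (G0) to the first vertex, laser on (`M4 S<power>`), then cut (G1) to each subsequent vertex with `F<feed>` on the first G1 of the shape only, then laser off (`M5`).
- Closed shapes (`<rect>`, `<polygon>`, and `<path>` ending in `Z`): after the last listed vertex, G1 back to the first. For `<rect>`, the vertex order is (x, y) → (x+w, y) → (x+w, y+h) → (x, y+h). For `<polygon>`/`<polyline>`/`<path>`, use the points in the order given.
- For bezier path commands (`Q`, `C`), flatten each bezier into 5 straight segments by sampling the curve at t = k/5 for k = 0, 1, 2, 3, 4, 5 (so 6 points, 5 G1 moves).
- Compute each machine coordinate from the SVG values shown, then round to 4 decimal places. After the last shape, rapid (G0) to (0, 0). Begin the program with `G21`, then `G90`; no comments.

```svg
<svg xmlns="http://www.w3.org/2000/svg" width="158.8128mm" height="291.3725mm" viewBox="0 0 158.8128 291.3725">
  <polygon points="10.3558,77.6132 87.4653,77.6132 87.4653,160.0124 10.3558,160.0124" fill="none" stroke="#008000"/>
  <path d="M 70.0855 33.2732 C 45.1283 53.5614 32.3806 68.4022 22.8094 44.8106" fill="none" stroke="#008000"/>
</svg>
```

G21
G90
G0 X10.3558 Y213.7593
M4 S500
G1 X87.4653 Y213.7593 F2309
G1 X87.4653 Y131.3601
G1 X10.3558 Y131.3601
G1 X10.3558 Y213.7593
M5
G0 X70.0855 Y258.0993
M4 S500
G1 X56.5041 Y246.8439 F2309
G1 X45.4193 Y238.4793
G1 X36.3977 Y234.5885
G1 X29.0056 Y236.7549
G1 X22.8094 Y246.5619
M5
G0 X0.0000 Y0.0000

viewBox `0 0 158.8128 291.3725` with mm width/height → 1 unit = 1 mm. Flip: y_m = 291.3725 − y_svg.

**Shape 1** — `<polygon>` rectangle, stroke `#008000` → score (S500, F2309). Machine vertices: (10.3558,213.7593) → (87.4653,213.7593) → (87.4653,131.3601) → (10.3558,131.3601) → (10.3558,213.7593). Closed: final G1 returns to the first vertex.

**Shape 2** — `<path>` cubic bezier, stroke `#008000` → score (S500, F2309). Control points (SVG): P0=(70.0855,33.2732), P1=(45.1283,53.5614), P2=(32.3806,68.4022), P3=(22.8094,44.8106); sampled at t=k/5. Machine vertices: (70.0855,258.0993) → (56.5041,246.8439) → (45.4193,238.4793) → (36.3977,234.5885) → (29.0056,236.7549) → (22.8094,246.5619). Open path.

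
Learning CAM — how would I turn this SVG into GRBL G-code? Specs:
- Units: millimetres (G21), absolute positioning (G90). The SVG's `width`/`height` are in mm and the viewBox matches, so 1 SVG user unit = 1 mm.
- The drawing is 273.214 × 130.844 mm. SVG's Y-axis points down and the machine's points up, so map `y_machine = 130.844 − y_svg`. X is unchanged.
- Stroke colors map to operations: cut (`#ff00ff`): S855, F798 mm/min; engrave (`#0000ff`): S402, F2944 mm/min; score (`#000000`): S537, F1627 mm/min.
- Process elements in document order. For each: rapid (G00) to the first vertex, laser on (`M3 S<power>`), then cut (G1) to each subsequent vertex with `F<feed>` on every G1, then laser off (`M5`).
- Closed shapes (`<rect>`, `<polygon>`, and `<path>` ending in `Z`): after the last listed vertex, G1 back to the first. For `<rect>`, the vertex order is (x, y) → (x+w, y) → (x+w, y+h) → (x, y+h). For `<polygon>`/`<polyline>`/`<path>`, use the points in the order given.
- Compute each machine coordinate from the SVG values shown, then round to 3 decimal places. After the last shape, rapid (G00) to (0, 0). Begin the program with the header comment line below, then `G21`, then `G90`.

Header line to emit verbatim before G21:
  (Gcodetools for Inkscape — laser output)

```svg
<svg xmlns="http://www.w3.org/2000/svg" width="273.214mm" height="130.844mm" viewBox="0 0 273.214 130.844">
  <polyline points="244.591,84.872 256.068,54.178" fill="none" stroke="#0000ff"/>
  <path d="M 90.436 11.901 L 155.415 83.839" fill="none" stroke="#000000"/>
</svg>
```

(Gcodetools for Inkscape — laser output)
G21
G90
G00 X244.591 Y45.972
M3 S402
G1 X256.068 Y76.666 F2944
M5
G00 X90.436 Y118.943
M3 S537
G1 X155.415 Y47.005 F1627
M5
G00 X0.000 Y0.000

viewBox `0 0 273.214 130.844` with mm width/height → 1 unit = 1 mm. Flip: y_m = 130.844 − y_svg.

**Shape 1** — `<polyline>` line segment, stroke `#0000ff` → engrave (S402, F2944). Machine vertices: (244.591,45.972) → (256.068,76.666). Open path.

**Shape 2** — `<path>` line segment, stroke `#000000` → score (S537, F1627). Machine vertices: (90.436,118.943) → (155.415,47.005). Open path.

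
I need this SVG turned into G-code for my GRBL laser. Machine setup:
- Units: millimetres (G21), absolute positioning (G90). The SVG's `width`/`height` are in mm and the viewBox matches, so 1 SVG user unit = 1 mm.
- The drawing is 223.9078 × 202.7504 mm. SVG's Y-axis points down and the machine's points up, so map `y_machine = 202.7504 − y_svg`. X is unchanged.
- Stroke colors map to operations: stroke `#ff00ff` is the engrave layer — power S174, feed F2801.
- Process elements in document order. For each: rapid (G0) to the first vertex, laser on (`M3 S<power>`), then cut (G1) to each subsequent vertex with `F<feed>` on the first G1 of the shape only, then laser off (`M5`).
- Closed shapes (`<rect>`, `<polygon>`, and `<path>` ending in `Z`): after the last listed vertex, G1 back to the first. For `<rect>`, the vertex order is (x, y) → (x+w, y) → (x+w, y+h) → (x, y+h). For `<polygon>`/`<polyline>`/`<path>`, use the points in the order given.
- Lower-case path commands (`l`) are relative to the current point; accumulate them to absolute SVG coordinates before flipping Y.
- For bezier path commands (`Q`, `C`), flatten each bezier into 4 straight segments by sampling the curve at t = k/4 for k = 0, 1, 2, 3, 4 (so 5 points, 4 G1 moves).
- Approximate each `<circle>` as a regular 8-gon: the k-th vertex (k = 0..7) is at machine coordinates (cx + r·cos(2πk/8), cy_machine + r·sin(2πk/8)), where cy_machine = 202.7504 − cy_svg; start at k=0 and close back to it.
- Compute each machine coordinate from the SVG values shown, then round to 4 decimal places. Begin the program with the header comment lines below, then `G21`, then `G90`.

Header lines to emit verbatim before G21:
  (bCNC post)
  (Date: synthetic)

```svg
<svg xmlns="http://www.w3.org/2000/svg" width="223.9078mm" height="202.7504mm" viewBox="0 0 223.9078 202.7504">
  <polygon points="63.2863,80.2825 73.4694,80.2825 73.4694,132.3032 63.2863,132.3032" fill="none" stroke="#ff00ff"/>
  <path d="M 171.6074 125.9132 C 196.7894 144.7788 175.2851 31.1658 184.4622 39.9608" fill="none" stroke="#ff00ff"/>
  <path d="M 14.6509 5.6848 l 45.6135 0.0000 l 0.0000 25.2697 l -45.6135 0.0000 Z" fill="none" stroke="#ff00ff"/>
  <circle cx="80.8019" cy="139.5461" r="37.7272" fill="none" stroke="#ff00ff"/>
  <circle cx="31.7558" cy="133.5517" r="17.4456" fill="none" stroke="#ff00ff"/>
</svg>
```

viewBox `0 0 223.9078 202.7504` with mm width/height → 1 unit = 1 mm. Flip: y_m = 202.7504 − y_svg.

**Shape 1** — `<polygon>` rectangle, stroke `#ff00ff` → engrave (S174, F2801). Machine vertices: (63.2863,122.4679) → (73.4694,122.4679) → (73.4694,70.4472) → (63.2863,70.4472) → (63.2863,122.4679). Closed: final G1 returns to the first vertex.

**Shape 2** — `<path>` cubic bezier, stroke `#ff00ff` → engrave (S174, F2801). Control points (SVG): P0=(171.6074,125.9132), P1=(196.7894,144.7788), P2=(175.2851,31.1658), P3=(184.4622,39.9608); sampled at t=k/4. Machine vertices: (171.6074,76.8372) → (182.9491,83.5451) → (184.0366,116.0369) → (182.1233,150.4170) → (184.4622,162.7896). Open path.

**Shape 3** — `<path>` rectangle, stroke `#ff00ff` → engrave (S174, F2801). Machine vertices: (14.6509,197.0656) → (60.2644,197.0656) → (60.2644,171.7959) → (14.6509,171.7959) → (14.6509,197.0656). Closed: final G1 returns to the first vertex.

**Shape 4** — `<circle>` circle, stroke `#ff00ff` → engrave (S174, F2801). Machine vertices: (118.5291,63.2043) → (107.4791,89.8815) → (80.8019,100.9315) → (54.1247,89.8815) → (43.0747,63.2043) → (54.1247,36.5271) → (80.8019,25.4771) → (107.4791,36.5271) → (118.5291,63.2043). Closed: final G1 returns to the first vertex.

**Shape 5** — `<circle>` circle, stroke `#ff00ff` → engrave (S174, F2801). Machine vertices: (49.2014,69.1987) → (44.0917,81.5346) → (31.7558,86.6443) → (19.4199,81.5346) → (14.3102,69.1987) → (19.4199,56.8628) → (31.7558,51.7531) → (44.0917,56.8628) → (49.2014,69.1987). Closed: final G1 returns to the first vertex.

(bCNC post)
(Date: synthetic)
G21
G90
G0 X63.2863 Y122.4679
M3 S174
G1 X73.4694 Y122.4679 F2801
G1 X73.4694 Y70.4472
G1 X63.2863 Y70.4472
G1 X63.2863 Y122.4679
M5
G0 X171.6074 Y76.8372
M3 S174
G1 X182.9491 Y83.5451 F2801
G1 X184.0366 Y116.0369
G1 X182.1233 Y150.4170
G1 X184.4622 Y162.7896
M5
G0 X14.6509 Y197.0656
M3 S174
G1 X60.2644 Y197.0656 F2801
G1 X60.2644 Y171.7959
G1 X14.6509 Y171.7959
G1 X14.6509 Y197.0656
M5
G0 X118.5291 Y63.2043
M3 S174
G1 X107.4791 Y89.8815 F2801
G1 X80.8019 Y100.9315
G1 X54.1247 Y89.8815
G1 X43.0747 Y63.2043
G1 X54.1247 Y36.5271
G1 X80.8019 Y25.4771
G1 X107.4791 Y36.5271
G1 X118.5291 Y63.2043
M5
G0 X49.2014 Y69.1987
M3 S174
G1 X44.0917 Y81.5346 F2801
G1 X31.7558 Y86.6443
G1 X19.4199 Y81.5346
G1 X14.3102 Y69.1987
G1 X19.4199 Y56.8628
G1 X31.7558 Y51.7531
G1 X44.0917 Y56.8628
G1 X49.2014 Y69.1987
M5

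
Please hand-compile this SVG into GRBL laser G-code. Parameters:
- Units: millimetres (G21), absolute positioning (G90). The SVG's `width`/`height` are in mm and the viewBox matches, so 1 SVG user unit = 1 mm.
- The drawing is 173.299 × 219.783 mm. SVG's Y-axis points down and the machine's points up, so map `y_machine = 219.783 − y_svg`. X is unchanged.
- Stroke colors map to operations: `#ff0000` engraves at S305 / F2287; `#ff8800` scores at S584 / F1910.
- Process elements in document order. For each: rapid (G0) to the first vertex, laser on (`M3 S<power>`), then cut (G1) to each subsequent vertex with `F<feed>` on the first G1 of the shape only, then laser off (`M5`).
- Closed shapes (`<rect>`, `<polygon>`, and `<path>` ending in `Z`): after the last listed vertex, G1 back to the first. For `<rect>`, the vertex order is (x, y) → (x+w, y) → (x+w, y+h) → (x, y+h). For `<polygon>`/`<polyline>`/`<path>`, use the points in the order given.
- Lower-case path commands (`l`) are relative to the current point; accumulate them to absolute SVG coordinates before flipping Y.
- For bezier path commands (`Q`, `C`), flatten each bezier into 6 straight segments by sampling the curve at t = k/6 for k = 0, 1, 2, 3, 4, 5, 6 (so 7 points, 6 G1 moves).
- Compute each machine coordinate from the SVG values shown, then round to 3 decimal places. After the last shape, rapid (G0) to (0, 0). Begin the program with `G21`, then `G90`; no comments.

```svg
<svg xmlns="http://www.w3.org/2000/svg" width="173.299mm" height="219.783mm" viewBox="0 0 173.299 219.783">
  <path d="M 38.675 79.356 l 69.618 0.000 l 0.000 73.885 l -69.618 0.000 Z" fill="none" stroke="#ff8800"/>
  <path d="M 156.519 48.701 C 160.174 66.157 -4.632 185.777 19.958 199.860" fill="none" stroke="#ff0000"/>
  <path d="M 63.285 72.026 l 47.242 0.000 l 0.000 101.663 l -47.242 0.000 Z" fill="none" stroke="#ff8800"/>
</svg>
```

G21
G90
G0 X38.675 Y140.427
M3 S584
G1 X108.293 Y140.427 F1910
G1 X108.293 Y66.542
G1 X38.675 Y66.542
G1 X38.675 Y140.427
M5
G0 X156.519 Y171.082
M3 S305
G1 X145.965 Y154.802 F2287
G1 X117.274 Y127.264
G1 X80.388 Y94.238
G1 X45.246 Y61.492
G1 X21.789 Y34.798
G1 X19.958 Y19.923
M5
G0 X63.285 Y147.757
M3 S584
G1 X110.527 Y147.757 F1910
G1 X110.527 Y46.094
G1 X63.285 Y46.094
G1 X63.285 Y147.757
M5
G0 X0.000 Y0.000

1 u = 1 mm; y_m = 219.783 − y.

[1] `<path>` rectangle, #ff8800→score S584 F1910: (38.675,140.427) → (108.293,140.427) → (108.293,66.542) → (38.675,66.542) → (38.675,140.427) (closed)

[2] `<path>` cubic bezier, #ff0000→engrave S305 F2287: (156.519,171.082) → (145.965,154.802) → (117.274,127.264) → (80.388,94.238) → (45.246,61.492) → (21.789,34.798) → (19.958,19.923)

[3] `<path>` rectangle, #ff8800→score S584 F1910: (63.285,147.757) → (110.527,147.757) → (110.527,46.094) → (63.285,46.094) → (63.285,147.757) (closed)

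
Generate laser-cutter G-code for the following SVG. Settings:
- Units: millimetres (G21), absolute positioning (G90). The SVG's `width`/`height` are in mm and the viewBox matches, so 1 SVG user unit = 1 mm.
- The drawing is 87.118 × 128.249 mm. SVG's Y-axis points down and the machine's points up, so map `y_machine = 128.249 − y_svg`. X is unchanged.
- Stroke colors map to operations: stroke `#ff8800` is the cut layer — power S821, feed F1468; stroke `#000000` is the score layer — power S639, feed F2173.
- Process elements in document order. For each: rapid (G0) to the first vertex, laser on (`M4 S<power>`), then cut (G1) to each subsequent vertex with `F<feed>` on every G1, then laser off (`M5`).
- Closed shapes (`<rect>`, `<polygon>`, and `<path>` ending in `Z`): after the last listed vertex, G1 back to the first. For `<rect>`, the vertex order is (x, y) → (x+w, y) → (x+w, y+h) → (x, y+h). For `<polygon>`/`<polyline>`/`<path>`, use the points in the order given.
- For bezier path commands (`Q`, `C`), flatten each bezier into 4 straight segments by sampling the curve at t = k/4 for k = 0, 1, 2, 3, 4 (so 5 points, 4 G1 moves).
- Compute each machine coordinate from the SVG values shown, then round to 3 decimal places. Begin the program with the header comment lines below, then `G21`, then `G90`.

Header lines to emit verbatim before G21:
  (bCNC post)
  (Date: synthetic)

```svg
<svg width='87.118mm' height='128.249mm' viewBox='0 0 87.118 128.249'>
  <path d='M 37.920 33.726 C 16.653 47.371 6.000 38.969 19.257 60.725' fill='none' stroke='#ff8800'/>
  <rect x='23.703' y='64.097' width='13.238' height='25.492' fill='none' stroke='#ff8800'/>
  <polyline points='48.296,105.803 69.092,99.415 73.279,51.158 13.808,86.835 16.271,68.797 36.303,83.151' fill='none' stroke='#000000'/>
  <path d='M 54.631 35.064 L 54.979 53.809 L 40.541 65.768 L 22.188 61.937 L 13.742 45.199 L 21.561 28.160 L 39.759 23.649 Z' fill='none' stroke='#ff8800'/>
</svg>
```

Since the viewBox matches the mm dimensions, user units are millimetres directly. The only transform is the Y-flip y_m = 128.249 − y_svg.

Shape 1 is a cubic bezier drawn with `<path>`. Its stroke #ff8800 means cut at S821, F1468. After flipping Y the toolpath is (37.920,94.523) → (24.168,87.607) → (15.642,84.065) → (13.590,79.002) → (19.257,67.524).

Shape 2 is a rectangle drawn with `<rect>`. Its stroke #ff8800 means cut at S821, F1468. After flipping Y the toolpath is (23.703,64.152) → (36.941,64.152) → (36.941,38.660) → (23.703,38.660) → (23.703,64.152), returning to the start.

Shape 3 is a open polyline drawn with `<polyline>`. Its stroke #000000 means score at S639, F2173. After flipping Y the toolpath is (48.296,22.446) → (69.092,28.834) → (73.279,77.091) → (13.808,41.414) → (16.271,59.452) → (36.303,45.098).

Shape 4 is a regular polygon drawn with `<path>`. Its stroke #ff8800 means cut at S821, F1468. After flipping Y the toolpath is (54.631,93.185) → (54.979,74.440) → (40.541,62.481) → (22.188,66.312) → (13.742,83.050) → (21.561,100.089) → (39.759,104.600) → (54.631,93.185), returning to the start.

(bCNC post)
(Date: synthetic)
G21
G90
G0 X37.920 Y94.523
M4 S821
G1 X24.168 Y87.607 F1468
G1 X15.642 Y84.065 F1468
G1 X13.590 Y79.002 F1468
G1 X19.257 Y67.524 F1468
M5
G0 X23.703 Y64.152
M4 S821
G1 X36.941 Y64.152 F1468
G1 X36.941 Y38.660 F1468
G1 X23.703 Y38.660 F1468
G1 X23.703 Y64.152 F1468
M5
G0 X48.296 Y22.446
M4 S639
G1 X69.092 Y28.834 F2173
G1 X73.279 Y77.091 F2173
G1 X13.808 Y41.414 F2173
G1 X16.271 Y59.452 F2173
G1 X36.303 Y45.098 F2173
M5
G0 X54.631 Y93.185
M4 S821
G1 X54.979 Y74.440 F1468
G1 X40.541 Y62.481 F1468
G1 X22.188 Y66.312 F1468
G1 X13.742 Y83.050 F1468
G1 X21.561 Y100.089 F1468
G1 X39.759 Y104.600 F1468
G1 X54.631 Y93.185 F1468
M5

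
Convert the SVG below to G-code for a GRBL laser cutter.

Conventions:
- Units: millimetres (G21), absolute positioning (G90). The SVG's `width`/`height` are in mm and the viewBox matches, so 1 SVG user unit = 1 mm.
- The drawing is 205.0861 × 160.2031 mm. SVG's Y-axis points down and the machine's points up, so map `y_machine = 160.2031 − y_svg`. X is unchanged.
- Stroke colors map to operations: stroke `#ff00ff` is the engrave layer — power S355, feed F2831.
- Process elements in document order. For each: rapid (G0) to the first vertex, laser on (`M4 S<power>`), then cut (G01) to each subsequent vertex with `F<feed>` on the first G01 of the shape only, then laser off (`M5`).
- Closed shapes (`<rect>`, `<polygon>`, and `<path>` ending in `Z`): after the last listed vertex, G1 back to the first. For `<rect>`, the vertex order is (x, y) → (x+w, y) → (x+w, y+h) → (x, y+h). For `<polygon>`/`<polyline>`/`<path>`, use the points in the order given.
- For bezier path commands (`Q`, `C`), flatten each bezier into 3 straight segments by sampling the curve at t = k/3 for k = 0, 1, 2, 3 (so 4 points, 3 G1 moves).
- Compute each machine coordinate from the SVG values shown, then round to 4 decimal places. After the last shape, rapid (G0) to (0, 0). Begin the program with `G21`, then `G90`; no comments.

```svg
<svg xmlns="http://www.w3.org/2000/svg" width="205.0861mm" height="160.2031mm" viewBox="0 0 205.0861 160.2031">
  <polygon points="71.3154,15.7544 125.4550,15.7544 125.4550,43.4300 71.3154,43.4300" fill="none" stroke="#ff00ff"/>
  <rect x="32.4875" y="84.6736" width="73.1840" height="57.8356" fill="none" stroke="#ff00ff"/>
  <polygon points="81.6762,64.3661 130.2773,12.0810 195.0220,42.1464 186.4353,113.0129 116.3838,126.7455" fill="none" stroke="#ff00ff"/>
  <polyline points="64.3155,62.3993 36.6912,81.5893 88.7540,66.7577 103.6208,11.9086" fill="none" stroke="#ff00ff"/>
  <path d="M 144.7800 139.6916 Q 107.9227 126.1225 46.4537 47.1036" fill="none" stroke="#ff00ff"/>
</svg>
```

viewBox `0 0 205.0861 160.2031` with mm width/height → 1 unit = 1 mm. Flip: y_m = 160.2031 − y_svg.

**Shape 1** — `<polygon>` rectangle, stroke `#ff00ff` → engrave (S355, F2831). Machine vertices: (71.3154,144.4487) → (125.4550,144.4487) → (125.4550,116.7731) → (71.3154,116.7731) → (71.3154,144.4487). Closed: final G1 returns to the first vertex.

**Shape 2** — `<rect>` rectangle, stroke `#ff00ff` → engrave (S355, F2831). Machine vertices: (32.4875,75.5295) → (105.6715,75.5295) → (105.6715,17.6939) → (32.4875,17.6939) → (32.4875,75.5295). Closed: final G1 returns to the first vertex.

**Shape 3** — `<polygon>` regular polygon, stroke `#ff00ff` → engrave (S355, F2831). Machine vertices: (81.6762,95.8370) → (130.2773,148.1221) → (195.0220,118.0567) → (186.4353,47.1902) → (116.3838,33.4576) → (81.6762,95.8370). Closed: final G1 returns to the first vertex.

**Shape 4** — `<polyline>` open polyline, stroke `#ff00ff` → engrave (S355, F2831). Machine vertices: (64.3155,97.8038) → (36.6912,78.6138) → (88.7540,93.4454) → (103.6208,148.2945). Open path.

**Shape 5** — `<path>` quadratic bezier, stroke `#ff00ff` → engrave (S355, F2831). Control points (SVG): P0=(144.7800,139.6916), P1=(107.9227,126.1225), P2=(46.4537,47.1036); sampled at t=k/3. Machine vertices: (144.7800,20.5115) → (117.4738,36.8298) → (84.6984,67.6924) → (46.4537,113.0995). Open path.

G21
G90
G0 X71.3154 Y144.4487
M4 S355
G01 X125.4550 Y144.4487 F2831
G01 X125.4550 Y116.7731
G01 X71.3154 Y116.7731
G01 X71.3154 Y144.4487
M5
G0 X32.4875 Y75.5295
M4 S355
G01 X105.6715 Y75.5295 F2831
G01 X105.6715 Y17.6939
G01 X32.4875 Y17.6939
G01 X32.4875 Y75.5295
M5
G0 X81.6762 Y95.8370
M4 S355
G01 X130.2773 Y148.1221 F2831
G01 X195.0220 Y118.0567
G01 X186.4353 Y47.1902
G01 X116.3838 Y33.4576
G01 X81.6762 Y95.8370
M5
G0 X64.3155 Y97.8038
M4 S355
G01 X36.6912 Y78.6138 F2831
G01 X88.7540 Y93.4454
G01 X103.6208 Y148.2945
M5
G0 X144.7800 Y20.5115
M4 S355
G01 X117.4738 Y36.8298 F2831
G01 X84.6984 Y67.6924
G01 X46.4537 Y113.0995
M5
G0 X0.0000 Y0.0000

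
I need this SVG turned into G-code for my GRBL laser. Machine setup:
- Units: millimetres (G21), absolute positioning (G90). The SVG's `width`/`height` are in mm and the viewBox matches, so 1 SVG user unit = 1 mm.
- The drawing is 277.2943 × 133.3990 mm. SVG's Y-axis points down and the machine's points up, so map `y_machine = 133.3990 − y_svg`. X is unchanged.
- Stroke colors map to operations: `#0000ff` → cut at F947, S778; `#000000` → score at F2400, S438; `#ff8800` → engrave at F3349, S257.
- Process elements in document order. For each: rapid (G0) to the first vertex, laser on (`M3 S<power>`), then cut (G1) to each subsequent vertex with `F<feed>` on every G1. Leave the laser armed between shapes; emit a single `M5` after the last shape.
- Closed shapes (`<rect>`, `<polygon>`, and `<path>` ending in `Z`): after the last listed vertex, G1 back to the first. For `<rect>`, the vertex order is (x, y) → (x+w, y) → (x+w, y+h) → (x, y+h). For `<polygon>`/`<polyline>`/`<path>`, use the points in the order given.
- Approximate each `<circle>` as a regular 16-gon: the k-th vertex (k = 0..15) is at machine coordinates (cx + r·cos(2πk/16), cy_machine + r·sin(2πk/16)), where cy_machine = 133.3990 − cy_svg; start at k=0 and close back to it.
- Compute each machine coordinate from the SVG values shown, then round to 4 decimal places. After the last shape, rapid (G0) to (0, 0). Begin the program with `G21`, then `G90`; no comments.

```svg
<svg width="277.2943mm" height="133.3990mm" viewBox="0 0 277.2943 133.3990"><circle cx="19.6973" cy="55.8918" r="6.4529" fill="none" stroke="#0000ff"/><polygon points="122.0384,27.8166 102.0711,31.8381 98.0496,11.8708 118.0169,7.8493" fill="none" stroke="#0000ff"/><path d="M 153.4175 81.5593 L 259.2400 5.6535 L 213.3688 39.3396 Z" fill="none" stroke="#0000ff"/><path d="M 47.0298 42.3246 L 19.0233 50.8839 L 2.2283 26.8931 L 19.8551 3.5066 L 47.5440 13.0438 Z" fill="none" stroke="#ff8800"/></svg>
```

G21
G90
G0 X26.1502 Y77.5072
M3 S778
G1 X25.6590 Y79.9766 F947
G1 X24.2602 Y82.0701 F947
G1 X22.1667 Y83.4689 F947
G1 X19.6973 Y83.9601 F947
G1 X17.2279 Y83.4689 F947
G1 X15.1344 Y82.0701 F947
G1 X13.7356 Y79.9766 F947
G1 X13.2444 Y77.5072 F947
G1 X13.7356 Y75.0378 F947
G1 X15.1344 Y72.9443 F947
G1 X17.2279 Y71.5455 F947
G1 X19.6973 Y71.0543 F947
G1 X22.1667 Y71.5455 F947
G1 X24.2602 Y72.9443 F947
G1 X25.6590 Y75.0378 F947
G1 X26.1502 Y77.5072 F947
G0 X122.0384 Y105.5824
M3 S778
G1 X102.0711 Y101.5609 F947
G1 X98.0496 Y121.5282 F947
G1 X118.0169 Y125.5497 F947
G1 X122.0384 Y105.5824 F947
G0 X153.4175 Y51.8397
M3 S778
G1 X259.2400 Y127.7455 F947
G1 X213.3688 Y94.0594 F947
G1 X153.4175 Y51.8397 F947
G0 X47.0298 Y91.0744
M3 S257
G1 X19.0233 Y82.5151 F3349
G1 X2.2283 Y106.5059 F3349
G1 X19.8551 Y129.8924 F3349
G1 X47.5440 Y120.3552 F3349
G1 X47.0298 Y91.0744 F3349
M5
G0 X0.0000 Y0.0000

1 u = 1 mm; y_m = 133.3990 − y.

[1] `<circle>` circle, #0000ff→cut S778 F947: (26.1502,77.5072) → (25.6590,79.9766) → (24.2602,82.0701) → (22.1667,83.4689) → (19.6973,83.9601) → (17.2279,83.4689) → (15.1344,82.0701) → (13.7356,79.9766) → (13.2444,77.5072) → (13.7356,75.0378) → (15.1344,72.9443) → (17.2279,71.5455) → (19.6973,71.0543) → (22.1667,71.5455) → (24.2602,72.9443) → (25.6590,75.0378) → (26.1502,77.5072) (closed)

[2] `<polygon>` regular polygon, #0000ff→cut S778 F947: (122.0384,105.5824) → (102.0711,101.5609) → (98.0496,121.5282) → (118.0169,125.5497) → (122.0384,105.5824) (closed)

[3] `<path>` closed polygon, #0000ff→cut S778 F947: (153.4175,51.8397) → (259.2400,127.7455) → (213.3688,94.0594) → (153.4175,51.8397) (closed)

[4] `<path>` regular polygon, #ff8800→engrave S257 F3349: (47.0298,91.0744) → (19.0233,82.5151) → (2.2283,106.5059) → (19.8551,129.8924) → (47.5440,120.3552) → (47.0298,91.0744) (closed)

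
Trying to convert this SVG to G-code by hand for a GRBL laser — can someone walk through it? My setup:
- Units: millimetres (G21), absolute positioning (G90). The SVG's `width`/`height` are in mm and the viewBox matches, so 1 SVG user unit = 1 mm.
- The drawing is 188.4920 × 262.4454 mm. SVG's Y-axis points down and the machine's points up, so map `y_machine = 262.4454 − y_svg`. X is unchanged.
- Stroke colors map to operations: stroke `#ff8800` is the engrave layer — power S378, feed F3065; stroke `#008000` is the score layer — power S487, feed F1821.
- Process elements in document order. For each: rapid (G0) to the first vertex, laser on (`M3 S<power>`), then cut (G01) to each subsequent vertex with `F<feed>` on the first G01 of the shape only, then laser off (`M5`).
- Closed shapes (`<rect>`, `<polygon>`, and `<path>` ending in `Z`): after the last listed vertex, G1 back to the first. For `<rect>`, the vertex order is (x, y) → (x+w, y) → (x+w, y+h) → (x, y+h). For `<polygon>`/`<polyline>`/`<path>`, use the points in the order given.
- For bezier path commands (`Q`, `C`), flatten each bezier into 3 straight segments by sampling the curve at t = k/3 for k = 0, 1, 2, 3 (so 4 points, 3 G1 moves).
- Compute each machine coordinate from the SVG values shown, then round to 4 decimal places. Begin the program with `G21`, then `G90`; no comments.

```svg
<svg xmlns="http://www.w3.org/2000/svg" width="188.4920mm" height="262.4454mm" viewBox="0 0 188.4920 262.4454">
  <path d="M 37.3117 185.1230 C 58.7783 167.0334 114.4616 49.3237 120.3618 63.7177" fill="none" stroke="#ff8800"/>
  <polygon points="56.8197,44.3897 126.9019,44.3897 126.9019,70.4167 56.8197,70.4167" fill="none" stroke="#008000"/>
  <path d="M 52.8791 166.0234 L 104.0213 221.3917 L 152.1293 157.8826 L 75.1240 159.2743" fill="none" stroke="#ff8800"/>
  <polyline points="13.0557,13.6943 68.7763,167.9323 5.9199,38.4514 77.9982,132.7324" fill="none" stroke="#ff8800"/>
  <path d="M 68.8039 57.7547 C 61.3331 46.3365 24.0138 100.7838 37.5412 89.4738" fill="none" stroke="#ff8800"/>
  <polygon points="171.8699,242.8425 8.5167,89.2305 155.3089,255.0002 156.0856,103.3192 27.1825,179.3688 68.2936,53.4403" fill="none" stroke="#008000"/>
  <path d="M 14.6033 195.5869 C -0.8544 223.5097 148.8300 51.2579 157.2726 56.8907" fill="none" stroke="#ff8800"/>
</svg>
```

G21
G90
G0 X37.3117 Y77.3224
M3 S378
G01 X67.0728 Y120.0363 F3065
G01 X100.9783 Y177.6695
G01 X120.3618 Y198.7277
M5
G0 X56.8197 Y218.0557
M3 S487
G01 X126.9019 Y218.0557 F1821
G01 X126.9019 Y192.0287
G01 X56.8197 Y192.0287
G01 X56.8197 Y218.0557
M5
G0 X52.8791 Y96.4220
M3 S378
G01 X104.0213 Y41.0537 F3065
G01 X152.1293 Y104.5628
G01 X75.1240 Y103.1711
M5
G0 X13.0557 Y248.7511
M3 S378
G01 X68.7763 Y94.5131 F3065
G01 X5.9199 Y223.9940
G01 X77.9982 Y129.7130
M5
G0 X68.8039 Y204.6907
M3 S378
G01 X54.3723 Y199.0287 F3065
G01 X37.9740 Y178.7058
G01 X37.5412 Y172.9716
M5
G0 X171.8699 Y19.6029
M3 S487
G01 X8.5167 Y173.2149 F1821
G01 X155.3089 Y7.4452
G01 X156.0856 Y159.1262
G01 X27.1825 Y83.0766
G01 X68.2936 Y209.0051
G01 X171.8699 Y19.6029
M5
G0 X14.6033 Y66.8585
M3 S378
G01 X42.8454 Y91.6584 F3065
G01 X113.0970 Y165.8948
G01 X157.2726 Y205.5547
M5

viewBox `0 0 188.4920 262.4454` with mm width/height → 1 unit = 1 mm. Flip: y_m = 262.4454 − y_svg.

**Shape 1** — `<path>` cubic bezier, stroke `#ff8800` → engrave (S378, F3065). Control points (SVG): P0=(37.3117,185.1230), P1=(58.7783,167.0334), P2=(114.4616,49.3237), P3=(120.3618,63.7177); sampled at t=k/3. Machine vertices: (37.3117,77.3224) → (67.0728,120.0363) → (100.9783,177.6695) → (120.3618,198.7277). Open path.

**Shape 2** — `<polygon>` rectangle, stroke `#008000` → score (S487, F1821). Machine vertices: (56.8197,218.0557) → (126.9019,218.0557) → (126.9019,192.0287) → (56.8197,192.0287) → (56.8197,218.0557). Closed: final G1 returns to the first vertex.

**Shape 3** — `<path>` open polyline, stroke `#ff8800` → engrave (S378, F3065). Machine vertices: (52.8791,96.4220) → (104.0213,41.0537) → (152.1293,104.5628) → (75.1240,103.1711). Open path.

**Shape 4** — `<polyline>` open polyline, stroke `#ff8800` → engrave (S378, F3065). Machine vertices: (13.0557,248.7511) → (68.7763,94.5131) → (5.9199,223.9940) → (77.9982,129.7130). Open path.

**Shape 5** — `<path>` cubic bezier, stroke `#ff8800` → engrave (S378, F3065). Control points (SVG): P0=(68.8039,57.7547), P1=(61.3331,46.3365), P2=(24.0138,100.7838), P3=(37.5412,89.4738); sampled at t=k/3. Machine vertices: (68.8039,204.6907) → (54.3723,199.0287) → (37.9740,178.7058) → (37.5412,172.9716). Open path.

**Shape 6** — `<polygon>` closed polygon, stroke `#008000` → score (S487, F1821). Machine vertices: (171.8699,19.6029) → (8.5167,173.2149) → (155.3089,7.4452) → (156.0856,159.1262) → (27.1825,83.0766) → (68.2936,209.0051) → (171.8699,19.6029). Closed: final G1 returns to the first vertex.

**Shape 7** — `<path>` cubic bezier, stroke `#ff8800` → engrave (S378, F3065). Control points (SVG): P0=(14.6033,195.5869), P1=(-0.8544,223.5097), P2=(148.8300,51.2579), P3=(157.2726,56.8907); sampled at t=k/3. Machine vertices: (14.6033,66.8585) → (42.8454,91.6584) → (113.0970,165.8948) → (157.2726,205.5547). Open path.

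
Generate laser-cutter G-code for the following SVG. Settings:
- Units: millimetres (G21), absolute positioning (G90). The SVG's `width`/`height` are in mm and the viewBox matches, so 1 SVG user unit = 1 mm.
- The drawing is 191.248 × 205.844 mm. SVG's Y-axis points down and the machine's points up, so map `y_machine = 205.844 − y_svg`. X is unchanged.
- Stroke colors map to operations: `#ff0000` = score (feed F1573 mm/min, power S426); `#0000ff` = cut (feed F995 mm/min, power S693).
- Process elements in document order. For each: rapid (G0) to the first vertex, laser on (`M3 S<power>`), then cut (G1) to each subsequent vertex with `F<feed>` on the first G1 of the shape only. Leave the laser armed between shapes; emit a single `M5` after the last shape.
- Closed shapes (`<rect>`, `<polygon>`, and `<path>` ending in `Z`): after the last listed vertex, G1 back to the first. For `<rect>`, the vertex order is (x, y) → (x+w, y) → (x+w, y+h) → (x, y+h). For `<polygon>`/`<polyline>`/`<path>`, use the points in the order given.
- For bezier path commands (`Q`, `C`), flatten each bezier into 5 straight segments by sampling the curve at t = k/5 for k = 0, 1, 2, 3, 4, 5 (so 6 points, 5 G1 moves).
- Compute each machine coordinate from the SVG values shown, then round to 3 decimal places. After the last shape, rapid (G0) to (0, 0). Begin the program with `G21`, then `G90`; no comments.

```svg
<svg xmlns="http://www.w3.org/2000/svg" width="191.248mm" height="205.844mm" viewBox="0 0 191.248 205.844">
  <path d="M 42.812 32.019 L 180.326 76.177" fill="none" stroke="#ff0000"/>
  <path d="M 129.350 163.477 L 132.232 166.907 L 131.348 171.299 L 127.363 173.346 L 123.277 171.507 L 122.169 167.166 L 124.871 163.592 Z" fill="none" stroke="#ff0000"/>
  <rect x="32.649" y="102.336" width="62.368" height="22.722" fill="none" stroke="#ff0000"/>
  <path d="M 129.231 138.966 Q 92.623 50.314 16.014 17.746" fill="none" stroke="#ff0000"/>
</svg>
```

G21
G90
G0 X42.812 Y173.825
M3 S426
G1 X180.326 Y129.667 F1573
G0 X129.350 Y42.367
M3 S426
G1 X132.232 Y38.937 F1573
G1 X131.348 Y34.545
G1 X127.363 Y32.498
G1 X123.277 Y34.337
G1 X122.169 Y38.678
G1 X124.871 Y42.252
G1 X129.350 Y42.367
G0 X32.649 Y103.508
M3 S426
G1 X95.017 Y103.508 F1573
G1 X95.017 Y80.786
G1 X32.649 Y80.786
G1 X32.649 Y103.508
G0 X129.231 Y66.878
M3 S426
G1 X112.988 Y100.095 F1573
G1 X93.544 Y128.826
G1 X70.901 Y153.070
G1 X45.058 Y172.827
G1 X16.014 Y188.098
M5
G0 X0.000 Y0.000

viewBox `0 0 191.248 205.844` with mm width/height → 1 unit = 1 mm. Flip: y_m = 205.844 − y_svg.

**Shape 1** — `<path>` line segment, stroke `#ff0000` → score (S426, F1573). Machine vertices: (42.812,173.825) → (180.326,129.667). Open path.

**Shape 2** — `<path>` regular polygon, stroke `#ff0000` → score (S426, F1573). Machine vertices: (129.350,42.367) → (132.232,38.937) → (131.348,34.545) → (127.363,32.498) → (123.277,34.337) → (122.169,38.678) → (124.871,42.252) → (129.350,42.367). Closed: final G1 returns to the first vertex.

**Shape 3** — `<rect>` rectangle, stroke `#ff0000` → score (S426, F1573). Machine vertices: (32.649,103.508) → (95.017,103.508) → (95.017,80.786) → (32.649,80.786) → (32.649,103.508). Closed: final G1 returns to the first vertex.

**Shape 4** — `<path>` quadratic bezier, stroke `#ff0000` → score (S426, F1573). Control points (SVG): P0=(129.231,138.966), P1=(92.623,50.314), P2=(16.014,17.746); sampled at t=k/5. Machine vertices: (129.231,66.878) → (112.988,100.095) → (93.544,128.826) → (70.901,153.070) → (45.058,172.827) → (16.014,188.098). Open path.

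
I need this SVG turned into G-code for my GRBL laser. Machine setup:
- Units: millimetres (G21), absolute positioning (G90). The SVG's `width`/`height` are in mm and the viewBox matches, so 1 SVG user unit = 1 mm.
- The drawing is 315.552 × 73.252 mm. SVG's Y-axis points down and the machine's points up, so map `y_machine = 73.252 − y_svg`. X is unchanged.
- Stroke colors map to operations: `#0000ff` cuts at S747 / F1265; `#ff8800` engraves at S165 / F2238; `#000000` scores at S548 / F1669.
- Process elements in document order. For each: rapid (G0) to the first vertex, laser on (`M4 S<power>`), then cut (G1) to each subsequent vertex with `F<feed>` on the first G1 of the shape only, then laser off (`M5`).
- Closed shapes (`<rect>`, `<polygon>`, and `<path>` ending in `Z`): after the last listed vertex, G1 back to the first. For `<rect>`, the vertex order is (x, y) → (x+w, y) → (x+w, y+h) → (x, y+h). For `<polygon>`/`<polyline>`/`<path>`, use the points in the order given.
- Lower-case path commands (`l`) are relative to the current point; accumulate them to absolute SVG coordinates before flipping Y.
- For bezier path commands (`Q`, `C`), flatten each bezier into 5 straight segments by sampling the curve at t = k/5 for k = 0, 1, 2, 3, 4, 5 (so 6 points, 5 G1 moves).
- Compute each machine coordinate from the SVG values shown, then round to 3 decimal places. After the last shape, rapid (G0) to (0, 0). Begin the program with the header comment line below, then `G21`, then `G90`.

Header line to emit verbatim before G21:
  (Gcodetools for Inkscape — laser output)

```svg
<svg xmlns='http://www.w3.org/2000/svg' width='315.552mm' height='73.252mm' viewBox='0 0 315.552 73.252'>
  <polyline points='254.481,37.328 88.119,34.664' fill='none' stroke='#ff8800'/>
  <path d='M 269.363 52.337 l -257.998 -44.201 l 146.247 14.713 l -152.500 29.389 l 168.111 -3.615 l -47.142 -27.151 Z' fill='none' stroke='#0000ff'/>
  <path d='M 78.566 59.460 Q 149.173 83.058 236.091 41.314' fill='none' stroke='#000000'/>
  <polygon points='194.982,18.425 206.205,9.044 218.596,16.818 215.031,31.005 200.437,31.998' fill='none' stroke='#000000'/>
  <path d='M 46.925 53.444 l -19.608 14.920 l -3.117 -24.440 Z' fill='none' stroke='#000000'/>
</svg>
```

viewBox `0 0 315.552 73.252` with mm width/height → 1 unit = 1 mm. Flip: y_m = 73.252 − y_svg.

**Shape 1** — `<polyline>` line segment, stroke `#ff8800` → engrave (S165, F2238). Machine vertices: (254.481,35.924) → (88.119,38.588). Open path.

**Shape 2** — `<path>` closed polygon, stroke `#0000ff` → cut (S747, F1265). Machine vertices: (269.363,20.915) → (11.365,65.116) → (157.612,50.403) → (5.112,21.014) → (173.223,24.629) → (126.081,51.780) → (269.363,20.915). Closed: final G1 returns to the first vertex.

**Shape 3** — `<path>` quadratic bezier, stroke `#000000` → score (S548, F1669). Control points (SVG): P0=(78.566,59.460), P1=(149.173,83.058), P2=(236.091,41.314); sampled at t=k/5. Machine vertices: (78.566,13.792) → (107.461,6.966) → (137.661,5.368) → (169.166,8.998) → (201.976,17.854) → (236.091,31.938). Open path.

**Shape 4** — `<polygon>` regular polygon, stroke `#000000` → score (S548, F1669). Machine vertices: (194.982,54.827) → (206.205,64.208) → (218.596,56.434) → (215.031,42.247) → (200.437,41.254) → (194.982,54.827). Closed: final G1 returns to the first vertex.

**Shape 5** — `<path>` regular polygon, stroke `#000000` → score (S548, F1669). Machine vertices: (46.925,19.808) → (27.317,4.888) → (24.200,29.328) → (46.925,19.808). Closed: final G1 returns to the first vertex.

(Gcodetools for Inkscape — laser output)
G21
G90
G0 X254.481 Y35.924
M4 S165
G1 X88.119 Y38.588 F2238
M5
G0 X269.363 Y20.915
M4 S747
G1 X11.365 Y65.116 F1265
G1 X157.612 Y50.403
G1 X5.112 Y21.014
G1 X173.223 Y24.629
G1 X126.081 Y51.780
G1 X269.363 Y20.915
M5
G0 X78.566 Y13.792
M4 S548
G1 X107.461 Y6.966 F1669
G1 X137.661 Y5.368
G1 X169.166 Y8.998
G1 X201.976 Y17.854
G1 X236.091 Y31.938
M5
G0 X194.982 Y54.827
M4 S548
G1 X206.205 Y64.208 F1669
G1 X218.596 Y56.434
G1 X215.031 Y42.247
G1 X200.437 Y41.254
G1 X194.982 Y54.827
M5
G0 X46.925 Y19.808
M4 S548
G1 X27.317 Y4.888 F1669
G1 X24.200 Y29.328
G1 X46.925 Y19.808
M5
G0 X0.000 Y0.000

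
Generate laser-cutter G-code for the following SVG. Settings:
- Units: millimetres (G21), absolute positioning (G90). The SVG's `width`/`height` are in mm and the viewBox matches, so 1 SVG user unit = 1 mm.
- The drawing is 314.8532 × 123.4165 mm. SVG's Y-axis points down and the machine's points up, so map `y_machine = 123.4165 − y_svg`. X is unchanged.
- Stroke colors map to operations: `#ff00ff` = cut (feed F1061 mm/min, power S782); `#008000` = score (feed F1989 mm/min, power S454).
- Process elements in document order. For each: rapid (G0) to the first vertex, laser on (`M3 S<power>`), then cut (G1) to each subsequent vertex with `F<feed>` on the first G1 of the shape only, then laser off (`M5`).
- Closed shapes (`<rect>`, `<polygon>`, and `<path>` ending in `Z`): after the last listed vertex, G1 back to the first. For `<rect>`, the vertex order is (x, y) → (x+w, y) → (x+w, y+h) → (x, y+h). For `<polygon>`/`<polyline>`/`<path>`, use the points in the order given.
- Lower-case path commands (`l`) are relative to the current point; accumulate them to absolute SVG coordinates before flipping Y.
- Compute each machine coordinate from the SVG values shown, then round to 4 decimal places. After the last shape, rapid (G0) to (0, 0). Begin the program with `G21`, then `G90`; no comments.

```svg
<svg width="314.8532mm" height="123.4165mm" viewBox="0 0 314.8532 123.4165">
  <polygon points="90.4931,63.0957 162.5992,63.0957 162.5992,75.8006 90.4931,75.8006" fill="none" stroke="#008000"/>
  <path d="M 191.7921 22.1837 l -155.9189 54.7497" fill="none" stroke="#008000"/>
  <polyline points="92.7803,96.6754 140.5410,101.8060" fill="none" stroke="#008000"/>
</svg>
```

Since the viewBox matches the mm dimensions, user units are millimetres directly. The only transform is the Y-flip y_m = 123.4165 − y_svg.

Shape 1 is a rectangle drawn with `<polygon>`. Its stroke #008000 means score at S454, F1989. After flipping Y the toolpath is (90.4931,60.3208) → (162.5992,60.3208) → (162.5992,47.6159) → (90.4931,47.6159) → (90.4931,60.3208), returning to the start.

Shape 2 is a line segment drawn with `<path>`. Its stroke #008000 means score at S454, F1989. After flipping Y the toolpath is (191.7921,101.2328) → (35.8732,46.4831).

Shape 3 is a line segment drawn with `<polyline>`. Its stroke #008000 means score at S454, F1989. After flipping Y the toolpath is (92.7803,26.7411) → (140.5410,21.6105).

G21
G90
G0 X90.4931 Y60.3208
M3 S454
G1 X162.5992 Y60.3208 F1989
G1 X162.5992 Y47.6159
G1 X90.4931 Y47.6159
G1 X90.4931 Y60.3208
M5
G0 X191.7921 Y101.2328
M3 S454
G1 X35.8732 Y46.4831 F1989
M5
G0 X92.7803 Y26.7411
M3 S454
G1 X140.5410 Y21.6105 F1989
M5
G0 X0.0000 Y0.0000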